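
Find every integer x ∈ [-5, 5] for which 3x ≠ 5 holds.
Track d = LHS − RHS over the integers in [-5, 5]. Equality would need d = 0, but d changes sign only between consecutive integers, jumping over 0:
x = 1: LHS = 3·1 = 3; 3 ≠ 5 — holds  (d = -2)
x = 2: LHS = 3·2 = 6; 6 ≠ 5 — holds  (d = 1)
Away from these crossings d keeps a constant sign, and checking every integer in [-5, 5] confirms d ≠ 0 throughout. Hence the two sides are never equal, so the relation holds for every integer in [-5, 5].

Answer: All integers in [-5, 5]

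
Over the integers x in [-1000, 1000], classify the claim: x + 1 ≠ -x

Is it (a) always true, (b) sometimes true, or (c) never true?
Track d = LHS − RHS over the integers in [-1000, 1000]. Equality would need d = 0, but d changes sign only between consecutive integers, jumping over 0:
x = -1: LHS = (-1) + 1 = 0, RHS = -(-1) = 1; 0 ≠ 1 — holds  (d = -1)
x = 0: LHS = 0 + 1 = 1, RHS = -0 = 0; 1 ≠ 0 — holds  (d = 1)
Away from these crossings d keeps a constant sign, and checking every integer in [-1000, 1000] confirms d ≠ 0 throughout. Hence the two sides are never equal, so the relation holds for every integer in [-1000, 1000].

No counterexample exists.

Answer: Always true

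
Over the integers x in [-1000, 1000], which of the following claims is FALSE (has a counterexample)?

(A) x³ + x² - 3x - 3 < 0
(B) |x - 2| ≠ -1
(A) x = -1: LHS = (-1)³ + (-1)² - 3·(-1) - 3 = 0; 0 < 0 — FAILS

(B) An absolute value is never negative, so the left side is ≥ 0 for every x, while the right side is -1. Tightest case in [-1000, 1000] is x = 2:
x = 2: LHS = |2 - 2| = |0| = 0; 0 ≠ -1 — holds
Hence LHS − RHS is never 0, i.e. the two sides are never equal, so the relation holds for every integer in [-1000, 1000].

Only (A) has a counterexample.

Answer: A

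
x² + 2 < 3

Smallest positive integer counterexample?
Testing positive integers:
x = 1: LHS = 1² + 2 = 3; 3 < 3 — FAILS  ← smallest positive counterexample

Answer: x = 1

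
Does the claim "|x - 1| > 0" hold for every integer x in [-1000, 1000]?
The claim fails at x = 1:
x = 1: LHS = |1 - 1| = |0| = 0; 0 > 0 — FAILS

Because a single integer refutes it, the statement is false.

Answer: False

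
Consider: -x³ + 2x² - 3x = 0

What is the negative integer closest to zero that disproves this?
Testing negative integers from -1 downward:
x = -1: LHS = -(-1)³ + 2·(-1)² - 3·(-1) = 6; 6 = 0 — FAILS  ← closest negative counterexample to 0

Answer: x = -1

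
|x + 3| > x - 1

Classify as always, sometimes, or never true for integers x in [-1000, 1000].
Over all integers in [-1000, 1000], LHS − RHS is smallest at x = 0, where it equals 4:
x = 0: LHS = |0 + 3| = |3| = 3, RHS = 0 - 1 = -1; 3 > -1 — holds
At the ends of the range:
x = -1000: LHS = |(-1000) + 3| = |-997| = 997, RHS = (-1000) - 1 = -1001; 997 > -1001 — holds
x = 1000: LHS = |1000 + 3| = |1003| = 1003, RHS = 1000 - 1 = 999; 1003 > 999 — holds
Hence LHS − RHS is never zero or negative, i.e. LHS > RHS throughout, so the relation holds for every integer in [-1000, 1000].

No counterexample exists.

Answer: Always true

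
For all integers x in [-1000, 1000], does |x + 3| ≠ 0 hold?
The claim fails at x = -3:
x = -3: LHS = |(-3) + 3| = |0| = 0; 0 ≠ 0 — FAILS

Because a single integer refutes it, the statement is false.

Answer: False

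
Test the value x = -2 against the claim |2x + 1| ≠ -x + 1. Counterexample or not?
Substitute x = -2 into the relation:
x = -2: LHS = |2·(-2) + 1| = |-3| = 3, RHS = -(-2) + 1 = 3; 3 ≠ 3 — FAILS

Since the claim fails at x = -2, this value is a counterexample.

Answer: Yes, x = -2 is a counterexample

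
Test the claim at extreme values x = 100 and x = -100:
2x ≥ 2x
x = 100: LHS = 2·100 = 200, RHS = 2·100 = 200; 200 ≥ 200 — holds
x = -100: LHS = 2·(-100) = -200, RHS = 2·(-100) = -200; -200 ≥ -200 — holds

Answer: Yes, holds for both x = 100 and x = -100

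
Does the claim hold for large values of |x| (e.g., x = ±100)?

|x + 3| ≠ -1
x = 100: LHS = |100 + 3| = |103| = 103; 103 ≠ -1 — holds
x = -100: LHS = |(-100) + 3| = |-97| = 97; 97 ≠ -1 — holds

Answer: Yes, holds for both x = 100 and x = -100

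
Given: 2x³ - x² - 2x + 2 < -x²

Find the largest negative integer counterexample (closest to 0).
Testing negative integers from -1 downward:
x = -1: LHS = 2·(-1)³ - (-1)² - 2·(-1) + 2 = 1, RHS = -(-1)² = -1; 1 < -1 — FAILS  ← closest negative counterexample to 0

Answer: x = -1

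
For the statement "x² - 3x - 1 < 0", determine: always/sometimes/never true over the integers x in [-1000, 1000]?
Holds at x = 0: LHS = 0² - 3·0 - 1 = -1; -1 < 0 — holds
Fails at x = -1: LHS = (-1)² - 3·(-1) - 1 = 3; 3 < 0 — FAILS
It is satisfied by some integers in the range but not all.

Answer: Sometimes true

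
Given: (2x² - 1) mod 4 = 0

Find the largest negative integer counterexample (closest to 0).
Testing negative integers from -1 downward:
x = -1: LHS = (2·(-1)² - 1) mod 4 = 1 mod 4 = 1; 1 = 0 — FAILS  ← closest negative counterexample to 0

Answer: x = -1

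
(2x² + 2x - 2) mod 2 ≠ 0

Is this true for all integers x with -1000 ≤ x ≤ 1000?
The claim fails at x = 0:
x = 0: LHS = (2·0² + 2·0 - 2) mod 2 = (-2) mod 2 = 0; 0 ≠ 0 — FAILS

Because a single integer refutes it, the statement is false.

Answer: False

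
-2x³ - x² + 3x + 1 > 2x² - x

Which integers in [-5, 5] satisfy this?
Holds for: {-5, -4, -3, 0}
Fails for: {-2, -1, 1, 2, 3, 4, 5}

Answer: {-5, -4, -3, 0}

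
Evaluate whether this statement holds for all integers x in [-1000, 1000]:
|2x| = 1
The claim fails at x = 0:
x = 0: LHS = |2·0| = |0| = 0; 0 = 1 — FAILS

Because a single integer refutes it, the statement is false.

Answer: False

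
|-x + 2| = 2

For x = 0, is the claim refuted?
Substitute x = 0 into the relation:
x = 0: LHS = |-0 + 2| = |2| = 2; 2 = 2 — holds

The claim holds here, so x = 0 is not a counterexample. (A counterexample exists elsewhere, e.g. x = 1.)

Answer: No, x = 0 is not a counterexample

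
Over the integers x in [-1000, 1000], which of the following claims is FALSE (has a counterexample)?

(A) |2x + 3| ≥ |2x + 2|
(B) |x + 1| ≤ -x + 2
(A) x = -2: LHS = |2·(-2) + 3| = |-1| = 1, RHS = |2·(-2) + 2| = |-2| = 2; 1 ≥ 2 — FAILS
(B) x = 1: LHS = |1 + 1| = |2| = 2, RHS = -1 + 2 = 1; 2 ≤ 1 — FAILS

Answer: Both A and B are false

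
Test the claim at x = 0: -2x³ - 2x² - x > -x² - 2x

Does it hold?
x = 0: LHS = -2·0³ - 2·0² - 0 = 0, RHS = -0² - 2·0 = 0; 0 > 0 — FAILS

The relation fails at x = 0, so x = 0 is a counterexample.

Answer: No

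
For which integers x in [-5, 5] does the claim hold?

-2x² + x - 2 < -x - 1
Over all integers in [-5, 5], LHS − RHS is largest at x = 0, where it equals -1:
x = 0: LHS = -2·0² + 0 - 2 = -2, RHS = -0 - 1 = -1; -2 < -1 — holds
At the ends of the range:
x = -5: LHS = -2·(-5)² + (-5) - 2 = -57, RHS = -(-5) - 1 = 4; -57 < 4 — holds
x = 5: LHS = -2·5² + 5 - 2 = -47, RHS = -5 - 1 = -6; -47 < -6 — holds
Hence LHS − RHS is never zero or positive, i.e. LHS < RHS throughout, so the relation holds for every integer in [-5, 5].

Answer: All integers in [-5, 5]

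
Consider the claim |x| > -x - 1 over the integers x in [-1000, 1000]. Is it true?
Over all integers in [-1000, 1000], LHS − RHS is smallest at x = 0, where it equals 1:
x = 0: LHS = |0| = 0, RHS = -0 - 1 = -1; 0 > -1 — holds
At the ends of the range:
x = -1000: LHS = |-1000| = 1000, RHS = -(-1000) - 1 = 999; 1000 > 999 — holds
x = 1000: LHS = |1000| = 1000, RHS = -1000 - 1 = -1001; 1000 > -1001 — holds
Hence LHS − RHS is never zero or negative, i.e. LHS > RHS throughout, so the relation holds for every integer in [-1000, 1000].

No counterexample exists.

Answer: True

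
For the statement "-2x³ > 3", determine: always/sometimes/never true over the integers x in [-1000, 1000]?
Holds at x = -2: LHS = -2·(-2)³ = 16; 16 > 3 — holds
Fails at x = 0: LHS = -2·0³ = 0; 0 > 3 — FAILS
It is satisfied by some integers in the range but not all.

Answer: Sometimes true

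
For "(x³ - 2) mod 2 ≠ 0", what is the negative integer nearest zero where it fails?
Testing negative integers from -1 downward:
x = -1: LHS = ((-1)³ - 2) mod 2 = (-3) mod 2 = 1; 1 ≠ 0 — holds
x = -2: LHS = ((-2)³ - 2) mod 2 = (-10) mod 2 = 0; 0 ≠ 0 — FAILS  ← closest negative counterexample to 0

Answer: x = -2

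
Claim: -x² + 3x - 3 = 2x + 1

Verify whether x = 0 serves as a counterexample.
Substitute x = 0 into the relation:
x = 0: LHS = -0² + 3·0 - 3 = -3, RHS = 2·0 + 1 = 1; -3 = 1 — FAILS

Since the claim fails at x = 0, this value is a counterexample.

Answer: Yes, x = 0 is a counterexample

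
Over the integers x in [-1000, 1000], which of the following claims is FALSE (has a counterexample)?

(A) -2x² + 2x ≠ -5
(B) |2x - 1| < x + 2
(A) Track d = LHS − RHS over the integers in [-1000, 1000]. Equality would need d = 0, but d changes sign only between consecutive integers, jumping over 0:
x = -2: LHS = -2·(-2)² + 2·(-2) = -12; -12 ≠ -5 — holds  (d = -7)
x = -1: LHS = -2·(-1)² + 2·(-1) = -4; -4 ≠ -5 — holds  (d = 1)
x = 2: LHS = -2·2² + 2·2 = -4; -4 ≠ -5 — holds  (d = 1)
x = 3: LHS = -2·3² + 2·3 = -12; -12 ≠ -5 — holds  (d = -7)
Away from these crossings d keeps a constant sign, and checking every integer in [-1000, 1000] confirms d ≠ 0 throughout. Hence the two sides are never equal, so the relation holds for every integer in [-1000, 1000].

(B) x = -1: LHS = |2·(-1) - 1| = |-3| = 3, RHS = (-1) + 2 = 1; 3 < 1 — FAILS

Only (B) has a counterexample.

Answer: B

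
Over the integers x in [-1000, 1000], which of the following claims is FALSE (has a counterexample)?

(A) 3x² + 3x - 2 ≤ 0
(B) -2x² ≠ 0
(A) x = 1: LHS = 3·1² + 3·1 - 2 = 4; 4 ≤ 0 — FAILS
(B) x = 0: LHS = -2·0² = 0; 0 ≠ 0 — FAILS

Answer: Both A and B are false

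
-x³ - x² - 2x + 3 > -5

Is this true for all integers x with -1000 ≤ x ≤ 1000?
The claim fails at x = 2:
x = 2: LHS = -2³ - 2² - 2·2 + 3 = -13; -13 > -5 — FAILS

Because a single integer refutes it, the statement is false.

Answer: False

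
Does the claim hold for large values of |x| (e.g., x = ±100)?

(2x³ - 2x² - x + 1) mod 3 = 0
x = 100: LHS = (2·100³ - 2·100² - 100 + 1) mod 3 = 1979901 mod 3 = 0; 0 = 0 — holds
x = -100: LHS = (2·(-100)³ - 2·(-100)² - (-100) + 1) mod 3 = (-2019899) mod 3 = 1; 1 = 0 — FAILS

Answer: Partially: holds for x = 100, fails for x = -100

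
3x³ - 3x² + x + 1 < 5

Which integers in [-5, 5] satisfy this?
Holds for: {-5, -4, -3, -2, -1, 0, 1}
Fails for: {2, 3, 4, 5}

Answer: {-5, -4, -3, -2, -1, 0, 1}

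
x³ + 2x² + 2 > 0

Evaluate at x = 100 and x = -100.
x = 100: LHS = 100³ + 2·100² + 2 = 1020002; 1020002 > 0 — holds
x = -100: LHS = (-100)³ + 2·(-100)² + 2 = -979998; -979998 > 0 — FAILS

Answer: Partially: holds for x = 100, fails for x = -100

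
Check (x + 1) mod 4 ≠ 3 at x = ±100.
x = 100: LHS = (100 + 1) mod 4 = 101 mod 4 = 1; 1 ≠ 3 — holds
x = -100: LHS = ((-100) + 1) mod 4 = (-99) mod 4 = 1; 1 ≠ 3 — holds

Answer: Yes, holds for both x = 100 and x = -100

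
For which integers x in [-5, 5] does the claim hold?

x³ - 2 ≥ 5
Holds for: {2, 3, 4, 5}
Fails for: {-5, -4, -3, -2, -1, 0, 1}

Answer: {2, 3, 4, 5}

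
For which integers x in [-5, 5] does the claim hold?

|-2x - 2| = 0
Holds for: {-1}
Fails for: {-5, -4, -3, -2, 0, 1, 2, 3, 4, 5}

Answer: {-1}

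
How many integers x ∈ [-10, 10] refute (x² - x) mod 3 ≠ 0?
Counterexamples in [-10, 10]: {-9, -8, -6, -5, -3, -2, 0, 1, 3, 4, 6, 7, 9, 10}.

Counting them gives 14 values.

Answer: 14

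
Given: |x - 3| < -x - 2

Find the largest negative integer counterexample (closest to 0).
Testing negative integers from -1 downward:
x = -1: LHS = |(-1) - 3| = |-4| = 4, RHS = -(-1) - 2 = -1; 4 < -1 — FAILS  ← closest negative counterexample to 0

Answer: x = -1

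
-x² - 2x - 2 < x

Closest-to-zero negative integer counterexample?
Testing negative integers from -1 downward:
x = -1: LHS = -(-1)² - 2·(-1) - 2 = -1; -1 < -1 — FAILS  ← closest negative counterexample to 0

Answer: x = -1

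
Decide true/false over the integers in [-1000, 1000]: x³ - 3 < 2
The claim fails at x = 2:
x = 2: LHS = 2³ - 3 = 5; 5 < 2 — FAILS

Because a single integer refutes it, the statement is false.

Answer: False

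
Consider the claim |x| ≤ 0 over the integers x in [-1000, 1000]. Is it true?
The claim fails at x = 1:
x = 1: LHS = |1| = 1; 1 ≤ 0 — FAILS

Because a single integer refutes it, the statement is false.

Answer: False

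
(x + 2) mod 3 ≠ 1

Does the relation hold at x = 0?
x = 0: LHS = (0 + 2) mod 3 = 2 mod 3 = 2; 2 ≠ 1 — holds

The relation is satisfied at x = 0.

Answer: Yes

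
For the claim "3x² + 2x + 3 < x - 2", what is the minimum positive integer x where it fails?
Testing positive integers:
x = 1: LHS = 3·1² + 2·1 + 3 = 8, RHS = 1 - 2 = -1; 8 < -1 — FAILS  ← smallest positive counterexample

Answer: x = 1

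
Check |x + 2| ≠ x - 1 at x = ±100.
x = 100: LHS = |100 + 2| = |102| = 102, RHS = 100 - 1 = 99; 102 ≠ 99 — holds
x = -100: LHS = |(-100) + 2| = |-98| = 98, RHS = (-100) - 1 = -101; 98 ≠ -101 — holds

Answer: Yes, holds for both x = 100 and x = -100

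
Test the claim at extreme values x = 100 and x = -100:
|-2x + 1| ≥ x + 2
x = 100: LHS = |-2·100 + 1| = |-199| = 199, RHS = 100 + 2 = 102; 199 ≥ 102 — holds
x = -100: LHS = |-2·(-100) + 1| = |201| = 201, RHS = (-100) + 2 = -98; 201 ≥ -98 — holds

Answer: Yes, holds for both x = 100 and x = -100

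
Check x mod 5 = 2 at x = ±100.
x = 100: LHS = 100 mod 5 = 0; 0 = 2 — FAILS
x = -100: LHS = (-100) mod 5 = 0; 0 = 2 — FAILS

Answer: No, fails for both x = 100 and x = -100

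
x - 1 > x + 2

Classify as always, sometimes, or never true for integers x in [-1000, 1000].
Over all integers in [-1000, 1000], LHS − RHS is largest at x = 0, where it equals -3:
x = 0: LHS = 0 - 1 = -1, RHS = 0 + 2 = 2; -1 > 2 — FAILS
At the ends of the range:
x = -1000: LHS = (-1000) - 1 = -1001, RHS = (-1000) + 2 = -998; -1001 > -998 — FAILS
x = 1000: LHS = 1000 - 1 = 999, RHS = 1000 + 2 = 1002; 999 > 1002 — FAILS
Hence LHS − RHS is never positive, i.e. LHS ≤ RHS throughout, so the claimed relation (>) fails for every integer in [-1000, 1000].

No integer in the range satisfies it.

Answer: Never true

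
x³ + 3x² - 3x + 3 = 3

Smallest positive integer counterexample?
Testing positive integers:
x = 1: LHS = 1³ + 3·1² - 3·1 + 3 = 4; 4 = 3 — FAILS  ← smallest positive counterexample

Answer: x = 1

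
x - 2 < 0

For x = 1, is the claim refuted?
Substitute x = 1 into the relation:
x = 1: LHS = 1 - 2 = -1; -1 < 0 — holds

The claim holds here, so x = 1 is not a counterexample. (A counterexample exists elsewhere, e.g. x = 2.)

Answer: No, x = 1 is not a counterexample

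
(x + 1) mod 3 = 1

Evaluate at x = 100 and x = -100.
x = 100: LHS = (100 + 1) mod 3 = 101 mod 3 = 2; 2 = 1 — FAILS
x = -100: LHS = ((-100) + 1) mod 3 = (-99) mod 3 = 0; 0 = 1 — FAILS

Answer: No, fails for both x = 100 and x = -100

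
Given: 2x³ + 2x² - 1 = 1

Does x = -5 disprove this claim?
Substitute x = -5 into the relation:
x = -5: LHS = 2·(-5)³ + 2·(-5)² - 1 = -201; -201 = 1 — FAILS

Since the claim fails at x = -5, this value is a counterexample.

Answer: Yes, x = -5 is a counterexample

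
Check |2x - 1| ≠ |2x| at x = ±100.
x = 100: LHS = |2·100 - 1| = |199| = 199, RHS = |2·100| = |200| = 200; 199 ≠ 200 — holds
x = -100: LHS = |2·(-100) - 1| = |-201| = 201, RHS = |2·(-100)| = |-200| = 200; 201 ≠ 200 — holds

Answer: Yes, holds for both x = 100 and x = -100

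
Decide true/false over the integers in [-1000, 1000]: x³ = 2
The claim fails at x = 0:
x = 0: LHS = 0³ = 0; 0 = 2 — FAILS

Because a single integer refutes it, the statement is false.

Answer: False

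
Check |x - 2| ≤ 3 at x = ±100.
x = 100: LHS = |100 - 2| = |98| = 98; 98 ≤ 3 — FAILS
x = -100: LHS = |(-100) - 2| = |-102| = 102; 102 ≤ 3 — FAILS

Answer: No, fails for both x = 100 and x = -100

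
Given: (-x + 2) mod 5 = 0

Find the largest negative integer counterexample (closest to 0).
Testing negative integers from -1 downward:
x = -1: LHS = (-(-1) + 2) mod 5 = 3 mod 5 = 3; 3 = 0 — FAILS  ← closest negative counterexample to 0

Answer: x = -1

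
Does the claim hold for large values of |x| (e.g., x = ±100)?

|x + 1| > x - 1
x = 100: LHS = |100 + 1| = |101| = 101, RHS = 100 - 1 = 99; 101 > 99 — holds
x = -100: LHS = |(-100) + 1| = |-99| = 99, RHS = (-100) - 1 = -101; 99 > -101 — holds

Answer: Yes, holds for both x = 100 and x = -100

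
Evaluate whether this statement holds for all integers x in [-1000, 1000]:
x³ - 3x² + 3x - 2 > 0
The claim fails at x = 0:
x = 0: LHS = 0³ - 3·0² + 3·0 - 2 = -2; -2 > 0 — FAILS

Because a single integer refutes it, the statement is false.

Answer: False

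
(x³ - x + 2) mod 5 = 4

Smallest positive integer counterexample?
Testing positive integers:
x = 1: LHS = (1³ - 1 + 2) mod 5 = 2 mod 5 = 2; 2 = 4 — FAILS  ← smallest positive counterexample

Answer: x = 1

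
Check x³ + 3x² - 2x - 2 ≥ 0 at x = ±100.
x = 100: LHS = 100³ + 3·100² - 2·100 - 2 = 1029798; 1029798 ≥ 0 — holds
x = -100: LHS = (-100)³ + 3·(-100)² - 2·(-100) - 2 = -969802; -969802 ≥ 0 — FAILS

Answer: Partially: holds for x = 100, fails for x = -100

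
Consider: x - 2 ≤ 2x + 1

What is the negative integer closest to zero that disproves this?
Testing negative integers from -1 downward:
x = -1: LHS = (-1) - 2 = -3, RHS = 2·(-1) + 1 = -1; -3 ≤ -1 — holds
x = -2: LHS = (-2) - 2 = -4, RHS = 2·(-2) + 1 = -3; -4 ≤ -3 — holds
x = -3: LHS = (-3) - 2 = -5, RHS = 2·(-3) + 1 = -5; -5 ≤ -5 — holds
x = -4: LHS = (-4) - 2 = -6, RHS = 2·(-4) + 1 = -7; -6 ≤ -7 — FAILS  ← closest negative counterexample to 0

Answer: x = -4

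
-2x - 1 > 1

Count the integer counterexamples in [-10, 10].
Counterexamples in [-10, 10]: {-1, 0, 1, 2, 3, 4, 5, 6, 7, 8, 9, 10}.

Counting them gives 12 values.

Answer: 12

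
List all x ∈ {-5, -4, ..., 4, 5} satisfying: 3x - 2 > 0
Holds for: {1, 2, 3, 4, 5}
Fails for: {-5, -4, -3, -2, -1, 0}

Answer: {1, 2, 3, 4, 5}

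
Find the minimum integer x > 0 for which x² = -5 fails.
Testing positive integers:
x = 1: LHS = 1² = 1; 1 = -5 — FAILS  ← smallest positive counterexample

Answer: x = 1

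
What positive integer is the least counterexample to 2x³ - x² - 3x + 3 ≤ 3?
Testing positive integers:
x = 1: LHS = 2·1³ - 1² - 3·1 + 3 = 1; 1 ≤ 3 — holds
x = 2: LHS = 2·2³ - 2² - 3·2 + 3 = 9; 9 ≤ 3 — FAILS  ← smallest positive counterexample

Answer: x = 2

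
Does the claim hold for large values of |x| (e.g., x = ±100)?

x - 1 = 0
x = 100: LHS = 100 - 1 = 99; 99 = 0 — FAILS
x = -100: LHS = (-100) - 1 = -101; -101 = 0 — FAILS

Answer: No, fails for both x = 100 and x = -100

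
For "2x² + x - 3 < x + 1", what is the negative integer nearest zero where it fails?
Testing negative integers from -1 downward:
x = -1: LHS = 2·(-1)² + (-1) - 3 = -2, RHS = (-1) + 1 = 0; -2 < 0 — holds
x = -2: LHS = 2·(-2)² + (-2) - 3 = 3, RHS = (-2) + 1 = -1; 3 < -1 — FAILS  ← closest negative counterexample to 0

Answer: x = -2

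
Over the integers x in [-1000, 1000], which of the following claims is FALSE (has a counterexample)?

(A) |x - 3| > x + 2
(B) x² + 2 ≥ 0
(A) x = 1: LHS = |1 - 3| = |-2| = 2, RHS = 1 + 2 = 3; 2 > 3 — FAILS

(B) Over all integers in [-1000, 1000], LHS − RHS is smallest at x = 0, where it equals 2:
x = 0: LHS = 0² + 2 = 2; 2 ≥ 0 — holds
At the ends of the range:
x = -1000: LHS = (-1000)² + 2 = 1000002; 1000002 ≥ 0 — holds
x = 1000: LHS = 1000² + 2 = 1000002; 1000002 ≥ 0 — holds
Hence LHS − RHS is never negative, i.e. LHS ≥ RHS throughout, so the relation holds for every integer in [-1000, 1000].

Only (A) has a counterexample.

Answer: A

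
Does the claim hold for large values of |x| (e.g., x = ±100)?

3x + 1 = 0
x = 100: LHS = 3·100 + 1 = 301; 301 = 0 — FAILS
x = -100: LHS = 3·(-100) + 1 = -299; -299 = 0 — FAILS

Answer: No, fails for both x = 100 and x = -100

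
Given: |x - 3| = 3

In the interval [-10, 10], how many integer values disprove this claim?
Counterexamples in [-10, 10]: {-10, -9, -8, -7, -6, -5, -4, -3, -2, -1, 1, 2, 3, 4, 5, 7, 8, 9, 10}.

Counting them gives 19 values.

Answer: 19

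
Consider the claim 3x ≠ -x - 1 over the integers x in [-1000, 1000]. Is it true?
Track d = LHS − RHS over the integers in [-1000, 1000]. Equality would need d = 0, but d changes sign only between consecutive integers, jumping over 0:
x = -1: LHS = 3·(-1) = -3, RHS = -(-1) - 1 = 0; -3 ≠ 0 — holds  (d = -3)
x = 0: LHS = 3·0 = 0, RHS = -0 - 1 = -1; 0 ≠ -1 — holds  (d = 1)
Away from these crossings d keeps a constant sign, and checking every integer in [-1000, 1000] confirms d ≠ 0 throughout. Hence the two sides are never equal, so the relation holds for every integer in [-1000, 1000].

No counterexample exists.

Answer: True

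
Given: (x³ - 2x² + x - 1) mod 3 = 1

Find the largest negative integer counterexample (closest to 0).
Testing negative integers from -1 downward:
x = -1: LHS = ((-1)³ - 2·(-1)² + (-1) - 1) mod 3 = (-5) mod 3 = 1; 1 = 1 — holds
x = -2: LHS = ((-2)³ - 2·(-2)² + (-2) - 1) mod 3 = (-19) mod 3 = 2; 2 = 1 — FAILS  ← closest negative counterexample to 0

Answer: x = -2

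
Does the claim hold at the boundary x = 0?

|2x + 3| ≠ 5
x = 0: LHS = |2·0 + 3| = |3| = 3; 3 ≠ 5 — holds

The relation is satisfied at x = 0.

Answer: Yes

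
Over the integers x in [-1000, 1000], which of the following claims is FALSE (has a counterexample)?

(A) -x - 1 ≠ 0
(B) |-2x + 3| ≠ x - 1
(A) x = -1: LHS = -(-1) - 1 = 0; 0 ≠ 0 — FAILS
(B) x = 2: LHS = |-2·2 + 3| = |-1| = 1, RHS = 2 - 1 = 1; 1 ≠ 1 — FAILS

Answer: Both A and B are false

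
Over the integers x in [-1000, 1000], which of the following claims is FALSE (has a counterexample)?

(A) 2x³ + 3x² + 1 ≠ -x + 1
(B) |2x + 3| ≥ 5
(A) x = 0: LHS = 2·0³ + 3·0² + 1 = 1, RHS = -0 + 1 = 1; 1 ≠ 1 — FAILS
(B) x = 0: LHS = |2·0 + 3| = |3| = 3; 3 ≥ 5 — FAILS

Answer: Both A and B are false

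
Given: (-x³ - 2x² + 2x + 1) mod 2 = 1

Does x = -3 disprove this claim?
Substitute x = -3 into the relation:
x = -3: LHS = (-(-3)³ - 2·(-3)² + 2·(-3) + 1) mod 2 = 4 mod 2 = 0; 0 = 1 — FAILS

Since the claim fails at x = -3, this value is a counterexample.

Answer: Yes, x = -3 is a counterexample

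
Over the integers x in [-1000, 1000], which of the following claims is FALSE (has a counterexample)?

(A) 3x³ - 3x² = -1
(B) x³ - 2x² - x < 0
(A) x = 0: LHS = 3·0³ - 3·0² = 0; 0 = -1 — FAILS
(B) x = 0: LHS = 0³ - 2·0² - 0 = 0; 0 < 0 — FAILS

Answer: Both A and B are false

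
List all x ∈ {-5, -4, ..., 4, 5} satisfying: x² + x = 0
Holds for: {-1, 0}
Fails for: {-5, -4, -3, -2, 1, 2, 3, 4, 5}

Answer: {-1, 0}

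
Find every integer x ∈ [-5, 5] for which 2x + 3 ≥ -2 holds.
Holds for: {-2, -1, 0, 1, 2, 3, 4, 5}
Fails for: {-5, -4, -3}

Answer: {-2, -1, 0, 1, 2, 3, 4, 5}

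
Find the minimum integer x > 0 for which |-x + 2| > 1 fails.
Testing positive integers:
x = 1: LHS = |-1 + 2| = |1| = 1; 1 > 1 — FAILS  ← smallest positive counterexample

Answer: x = 1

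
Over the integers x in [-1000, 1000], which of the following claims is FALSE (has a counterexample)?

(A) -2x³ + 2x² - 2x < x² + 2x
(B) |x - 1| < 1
(A) x = 0: LHS = -2·0³ + 2·0² - 2·0 = 0, RHS = 0² + 2·0 = 0; 0 < 0 — FAILS
(B) x = 0: LHS = |0 - 1| = |-1| = 1; 1 < 1 — FAILS

Answer: Both A and B are false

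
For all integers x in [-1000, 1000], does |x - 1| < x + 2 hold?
The claim fails at x = -1:
x = -1: LHS = |(-1) - 1| = |-2| = 2, RHS = (-1) + 2 = 1; 2 < 1 — FAILS

Because a single integer refutes it, the statement is false.

Answer: False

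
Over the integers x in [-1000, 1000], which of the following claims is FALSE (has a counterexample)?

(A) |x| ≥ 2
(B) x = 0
(A) x = 0: LHS = |0| = 0; 0 ≥ 2 — FAILS
(B) x = 1: 1 = 0 — FAILS

Answer: Both A and B are false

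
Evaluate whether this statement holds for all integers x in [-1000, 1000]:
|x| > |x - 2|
The claim fails at x = 0:
x = 0: LHS = |0| = 0, RHS = |0 - 2| = |-2| = 2; 0 > 2 — FAILS

Because a single integer refutes it, the statement is false.

Answer: False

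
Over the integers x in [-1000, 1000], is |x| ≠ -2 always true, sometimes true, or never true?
An absolute value is never negative, so the left side is ≥ 0 for every x, while the right side is -2. Tightest case in [-1000, 1000] is x = 0:
x = 0: LHS = |0| = 0; 0 ≠ -2 — holds
Hence LHS − RHS is never 0, i.e. the two sides are never equal, so the relation holds for every integer in [-1000, 1000].

No counterexample exists.

Answer: Always true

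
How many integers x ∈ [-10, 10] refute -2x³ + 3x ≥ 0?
Counterexamples in [-10, 10]: {-1, 2, 3, 4, 5, 6, 7, 8, 9, 10}.

Counting them gives 10 values.

Answer: 10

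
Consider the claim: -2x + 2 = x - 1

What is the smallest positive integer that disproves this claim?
Testing positive integers:
x = 1: LHS = -2·1 + 2 = 0, RHS = 1 - 1 = 0; 0 = 0 — holds
x = 2: LHS = -2·2 + 2 = -2, RHS = 2 - 1 = 1; -2 = 1 — FAILS  ← smallest positive counterexample

Answer: x = 2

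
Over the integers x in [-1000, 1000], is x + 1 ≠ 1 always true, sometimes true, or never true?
Holds at x = 1: LHS = 1 + 1 = 2; 2 ≠ 1 — holds
Fails at x = 0: LHS = 0 + 1 = 1; 1 ≠ 1 — FAILS
It is satisfied by some integers in the range but not all.

Answer: Sometimes true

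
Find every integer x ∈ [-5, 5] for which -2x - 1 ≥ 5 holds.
Holds for: {-5, -4, -3}
Fails for: {-2, -1, 0, 1, 2, 3, 4, 5}

Answer: {-5, -4, -3}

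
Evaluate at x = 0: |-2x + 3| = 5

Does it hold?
x = 0: LHS = |-2·0 + 3| = |3| = 3; 3 = 5 — FAILS

The relation fails at x = 0, so x = 0 is a counterexample.

Answer: No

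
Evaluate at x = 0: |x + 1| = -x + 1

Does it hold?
x = 0: LHS = |0 + 1| = |1| = 1, RHS = -0 + 1 = 1; 1 = 1 — holds

The relation is satisfied at x = 0.

Answer: Yes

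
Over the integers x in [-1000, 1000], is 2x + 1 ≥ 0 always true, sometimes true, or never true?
Holds at x = 0: LHS = 2·0 + 1 = 1; 1 ≥ 0 — holds
Fails at x = -1: LHS = 2·(-1) + 1 = -1; -1 ≥ 0 — FAILS
It is satisfied by some integers in the range but not all.

Answer: Sometimes true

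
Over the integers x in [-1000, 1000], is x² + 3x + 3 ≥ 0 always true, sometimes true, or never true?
Over all integers in [-1000, 1000], LHS − RHS is smallest at x = -1, where it equals 1:
x = -1: LHS = (-1)² + 3·(-1) + 3 = 1; 1 ≥ 0 — holds
At the ends of the range:
x = -1000: LHS = (-1000)² + 3·(-1000) + 3 = 997003; 997003 ≥ 0 — holds
x = 1000: LHS = 1000² + 3·1000 + 3 = 1003003; 1003003 ≥ 0 — holds
Hence LHS − RHS is never negative, i.e. LHS ≥ RHS throughout, so the relation holds for every integer in [-1000, 1000].

No counterexample exists.

Answer: Always true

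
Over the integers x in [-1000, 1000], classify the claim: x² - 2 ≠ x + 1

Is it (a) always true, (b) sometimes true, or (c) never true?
Track d = LHS − RHS over the integers in [-1000, 1000]. Equality would need d = 0, but d changes sign only between consecutive integers, jumping over 0:
x = -2: LHS = (-2)² - 2 = 2, RHS = (-2) + 1 = -1; 2 ≠ -1 — holds  (d = 3)
x = -1: LHS = (-1)² - 2 = -1, RHS = (-1) + 1 = 0; -1 ≠ 0 — holds  (d = -1)
x = 2: LHS = 2² - 2 = 2, RHS = 2 + 1 = 3; 2 ≠ 3 — holds  (d = -1)
x = 3: LHS = 3² - 2 = 7, RHS = 3 + 1 = 4; 7 ≠ 4 — holds  (d = 3)
Away from these crossings d keeps a constant sign, and checking every integer in [-1000, 1000] confirms d ≠ 0 throughout. Hence the two sides are never equal, so the relation holds for every integer in [-1000, 1000].

No counterexample exists.

Answer: Always true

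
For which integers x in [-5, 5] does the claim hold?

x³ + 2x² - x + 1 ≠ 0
Track d = LHS − RHS over the integers in [-5, 5]. Equality would need d = 0, but d changes sign only between consecutive integers, jumping over 0:
x = -3: LHS = (-3)³ + 2·(-3)² - (-3) + 1 = -5; -5 ≠ 0 — holds  (d = -5)
x = -2: LHS = (-2)³ + 2·(-2)² - (-2) + 1 = 3; 3 ≠ 0 — holds  (d = 3)
Away from these crossings d keeps a constant sign, and checking every integer in [-5, 5] confirms d ≠ 0 throughout. Hence the two sides are never equal, so the relation holds for every integer in [-5, 5].

Answer: All integers in [-5, 5]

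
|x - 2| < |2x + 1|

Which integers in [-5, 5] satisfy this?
Holds for: {-5, -4, 1, 2, 3, 4, 5}
Fails for: {-3, -2, -1, 0}

Answer: {-5, -4, 1, 2, 3, 4, 5}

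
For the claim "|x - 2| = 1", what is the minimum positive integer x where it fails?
Testing positive integers:
x = 1: LHS = |1 - 2| = |-1| = 1; 1 = 1 — holds
x = 2: LHS = |2 - 2| = |0| = 0; 0 = 1 — FAILS  ← smallest positive counterexample

Answer: x = 2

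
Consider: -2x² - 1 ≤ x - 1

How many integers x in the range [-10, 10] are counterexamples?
Over all integers in [-10, 10], LHS − RHS is largest at x = 0, where it equals 0:
x = 0: LHS = -2·0² - 1 = -1, RHS = 0 - 1 = -1; -1 ≤ -1 — holds
At the ends of the range:
x = -10: LHS = -2·(-10)² - 1 = -201, RHS = (-10) - 1 = -11; -201 ≤ -11 — holds
x = 10: LHS = -2·10² - 1 = -201, RHS = 10 - 1 = 9; -201 ≤ 9 — holds
Hence LHS − RHS is never positive, i.e. LHS ≤ RHS throughout, so the relation holds for every integer in [-10, 10].

No counterexample appears in that range.

Answer: 0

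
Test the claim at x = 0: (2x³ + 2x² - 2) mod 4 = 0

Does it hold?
x = 0: LHS = (2·0³ + 2·0² - 2) mod 4 = (-2) mod 4 = 2; 2 = 0 — FAILS

The relation fails at x = 0, so x = 0 is a counterexample.

Answer: No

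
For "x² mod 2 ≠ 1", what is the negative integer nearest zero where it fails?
Testing negative integers from -1 downward:
x = -1: LHS = ((-1)²) mod 2 = 1 mod 2 = 1; 1 ≠ 1 — FAILS  ← closest negative counterexample to 0

Answer: x = -1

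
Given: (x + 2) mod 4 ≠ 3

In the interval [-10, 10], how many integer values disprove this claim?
Counterexamples in [-10, 10]: {-7, -3, 1, 5, 9}.

Counting them gives 5 values.

Answer: 5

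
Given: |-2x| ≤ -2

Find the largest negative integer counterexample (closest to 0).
Testing negative integers from -1 downward:
x = -1: LHS = |-2·(-1)| = |2| = 2; 2 ≤ -2 — FAILS  ← closest negative counterexample to 0

Answer: x = -1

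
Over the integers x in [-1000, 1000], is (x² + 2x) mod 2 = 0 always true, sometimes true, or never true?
Holds at x = 0: LHS = (0² + 2·0) mod 2 = 0 mod 2 = 0; 0 = 0 — holds
Fails at x = 1: LHS = (1² + 2·1) mod 2 = 3 mod 2 = 1; 1 = 0 — FAILS
It is satisfied by some integers in the range but not all.

Answer: Sometimes true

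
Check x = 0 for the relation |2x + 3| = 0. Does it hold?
x = 0: LHS = |2·0 + 3| = |3| = 3; 3 = 0 — FAILS

The relation fails at x = 0, so x = 0 is a counterexample.

Answer: No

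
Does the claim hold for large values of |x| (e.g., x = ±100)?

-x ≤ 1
x = 100: -100 ≤ 1 — holds
x = -100: LHS = -(-100) = 100; 100 ≤ 1 — FAILS

Answer: Partially: holds for x = 100, fails for x = -100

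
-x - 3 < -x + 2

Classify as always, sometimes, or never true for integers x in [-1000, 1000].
Over all integers in [-1000, 1000], LHS − RHS is largest at x = 0, where it equals -5:
x = 0: LHS = -0 - 3 = -3, RHS = -0 + 2 = 2; -3 < 2 — holds
At the ends of the range:
x = -1000: LHS = -(-1000) - 3 = 997, RHS = -(-1000) + 2 = 1002; 997 < 1002 — holds
x = 1000: LHS = -1000 - 3 = -1003, RHS = -1000 + 2 = -998; -1003 < -998 — holds
Hence LHS − RHS is never zero or positive, i.e. LHS < RHS throughout, so the relation holds for every integer in [-1000, 1000].

No counterexample exists.

Answer: Always true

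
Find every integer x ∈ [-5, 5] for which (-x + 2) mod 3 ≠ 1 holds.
Holds for: {-4, -3, -1, 0, 2, 3, 5}
Fails for: {-5, -2, 1, 4}

Answer: {-4, -3, -1, 0, 2, 3, 5}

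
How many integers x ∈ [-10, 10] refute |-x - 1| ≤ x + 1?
Counterexamples in [-10, 10]: {-10, -9, -8, -7, -6, -5, -4, -3, -2}.

Counting them gives 9 values.

Answer: 9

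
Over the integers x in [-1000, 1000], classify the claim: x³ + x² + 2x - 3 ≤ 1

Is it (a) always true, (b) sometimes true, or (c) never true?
Holds at x = 0: LHS = 0³ + 0² + 2·0 - 3 = -3; -3 ≤ 1 — holds
Fails at x = 2: LHS = 2³ + 2² + 2·2 - 3 = 13; 13 ≤ 1 — FAILS
It is satisfied by some integers in the range but not all.

Answer: Sometimes true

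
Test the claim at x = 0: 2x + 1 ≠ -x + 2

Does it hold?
x = 0: LHS = 2·0 + 1 = 1, RHS = -0 + 2 = 2; 1 ≠ 2 — holds

The relation is satisfied at x = 0.

Answer: Yes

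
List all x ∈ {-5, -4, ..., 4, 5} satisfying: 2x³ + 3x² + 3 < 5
Holds for: {-5, -4, -3, -2, -1, 0}
Fails for: {1, 2, 3, 4, 5}

Answer: {-5, -4, -3, -2, -1, 0}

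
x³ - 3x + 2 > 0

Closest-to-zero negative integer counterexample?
Testing negative integers from -1 downward:
x = -1: LHS = (-1)³ - 3·(-1) + 2 = 4; 4 > 0 — holds
x = -2: LHS = (-2)³ - 3·(-2) + 2 = 0; 0 > 0 — FAILS  ← closest negative counterexample to 0

Answer: x = -2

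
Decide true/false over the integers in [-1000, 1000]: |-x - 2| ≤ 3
The claim fails at x = 2:
x = 2: LHS = |-2 - 2| = |-4| = 4; 4 ≤ 3 — FAILS

Because a single integer refutes it, the statement is false.

Answer: False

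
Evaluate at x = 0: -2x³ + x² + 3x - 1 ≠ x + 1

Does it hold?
x = 0: LHS = -2·0³ + 0² + 3·0 - 1 = -1, RHS = 0 + 1 = 1; -1 ≠ 1 — holds

The relation is satisfied at x = 0.

Answer: Yes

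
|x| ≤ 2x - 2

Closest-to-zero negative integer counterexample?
Testing negative integers from -1 downward:
x = -1: LHS = |-1| = 1, RHS = 2·(-1) - 2 = -4; 1 ≤ -4 — FAILS  ← closest negative counterexample to 0

Answer: x = -1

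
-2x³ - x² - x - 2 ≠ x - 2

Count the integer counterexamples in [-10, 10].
Counterexamples in [-10, 10]: {0}.

Counting them gives 1 values.

Answer: 1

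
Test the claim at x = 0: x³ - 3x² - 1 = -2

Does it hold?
x = 0: LHS = 0³ - 3·0² - 1 = -1; -1 = -2 — FAILS

The relation fails at x = 0, so x = 0 is a counterexample.

Answer: No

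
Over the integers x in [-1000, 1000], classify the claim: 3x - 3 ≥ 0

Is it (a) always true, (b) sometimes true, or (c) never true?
Holds at x = 1: LHS = 3·1 - 3 = 0; 0 ≥ 0 — holds
Fails at x = 0: LHS = 3·0 - 3 = -3; -3 ≥ 0 — FAILS
It is satisfied by some integers in the range but not all.

Answer: Sometimes true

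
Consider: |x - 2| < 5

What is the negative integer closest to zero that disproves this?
Testing negative integers from -1 downward:
x = -1: LHS = |(-1) - 2| = |-3| = 3; 3 < 5 — holds
x = -2: LHS = |(-2) - 2| = |-4| = 4; 4 < 5 — holds
x = -3: LHS = |(-3) - 2| = |-5| = 5; 5 < 5 — FAILS  ← closest negative counterexample to 0

Answer: x = -3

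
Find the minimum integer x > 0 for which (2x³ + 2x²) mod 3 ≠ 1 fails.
Testing positive integers:
x = 1: LHS = (2·1³ + 2·1²) mod 3 = 4 mod 3 = 1; 1 ≠ 1 — FAILS  ← smallest positive counterexample

Answer: x = 1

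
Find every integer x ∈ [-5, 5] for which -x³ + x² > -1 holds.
Holds for: {-5, -4, -3, -2, -1, 0, 1}
Fails for: {2, 3, 4, 5}

Answer: {-5, -4, -3, -2, -1, 0, 1}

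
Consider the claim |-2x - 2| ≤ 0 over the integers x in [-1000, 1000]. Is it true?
The claim fails at x = 0:
x = 0: LHS = |-2·0 - 2| = |-2| = 2; 2 ≤ 0 — FAILS

Because a single integer refutes it, the statement is false.

Answer: False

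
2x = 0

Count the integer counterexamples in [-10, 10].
Counterexamples in [-10, 10]: {-10, -9, -8, -7, -6, -5, -4, -3, -2, -1, 1, 2, 3, 4, 5, 6, 7, 8, 9, 10}.

Counting them gives 20 values.

Answer: 20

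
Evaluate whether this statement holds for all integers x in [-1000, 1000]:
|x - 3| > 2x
The claim fails at x = 1:
x = 1: LHS = |1 - 3| = |-2| = 2, RHS = 2·1 = 2; 2 > 2 — FAILS

Because a single integer refutes it, the statement is false.

Answer: False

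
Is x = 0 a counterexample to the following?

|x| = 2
Substitute x = 0 into the relation:
x = 0: LHS = |0| = 0; 0 = 2 — FAILS

Since the claim fails at x = 0, this value is a counterexample.

Answer: Yes, x = 0 is a counterexample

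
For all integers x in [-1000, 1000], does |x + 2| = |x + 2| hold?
LHS − RHS = 0 at every integer in [-1000, 1000]; the two sides always agree. For instance:
x = -1000: LHS = |(-1000) + 2| = |-998| = 998, RHS = |(-1000) + 2| = |-998| = 998; 998 = 998 — holds
x = 0: LHS = |0 + 2| = |2| = 2, RHS = |0 + 2| = |2| = 2; 2 = 2 — holds
x = 1000: LHS = |1000 + 2| = |1002| = 1002, RHS = |1000 + 2| = |1002| = 1002; 1002 = 1002 — holds
The sides are never unequal, so the relation holds for every integer in [-1000, 1000].

No counterexample exists.

Answer: True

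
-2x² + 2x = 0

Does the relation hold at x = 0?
x = 0: LHS = -2·0² + 2·0 = 0; 0 = 0 — holds

The relation is satisfied at x = 0.

Answer: Yes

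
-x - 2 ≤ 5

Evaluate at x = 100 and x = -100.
x = 100: LHS = -100 - 2 = -102; -102 ≤ 5 — holds
x = -100: LHS = -(-100) - 2 = 98; 98 ≤ 5 — FAILS

Answer: Partially: holds for x = 100, fails for x = -100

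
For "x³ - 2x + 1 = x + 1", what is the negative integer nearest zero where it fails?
Testing negative integers from -1 downward:
x = -1: LHS = (-1)³ - 2·(-1) + 1 = 2, RHS = (-1) + 1 = 0; 2 = 0 — FAILS  ← closest negative counterexample to 0

Answer: x = -1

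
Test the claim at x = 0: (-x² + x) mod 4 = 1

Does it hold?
x = 0: LHS = (-0² + 0) mod 4 = 0 mod 4 = 0; 0 = 1 — FAILS

The relation fails at x = 0, so x = 0 is a counterexample.

Answer: No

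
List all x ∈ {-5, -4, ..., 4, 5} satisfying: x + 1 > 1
Holds for: {1, 2, 3, 4, 5}
Fails for: {-5, -4, -3, -2, -1, 0}

Answer: {1, 2, 3, 4, 5}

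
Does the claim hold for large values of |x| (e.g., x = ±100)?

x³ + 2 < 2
x = 100: LHS = 100³ + 2 = 1000002; 1000002 < 2 — FAILS
x = -100: LHS = (-100)³ + 2 = -999998; -999998 < 2 — holds

Answer: Partially: fails for x = 100, holds for x = -100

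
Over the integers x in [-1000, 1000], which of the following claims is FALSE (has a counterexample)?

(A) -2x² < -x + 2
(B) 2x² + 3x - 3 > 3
(A) Over all integers in [-1000, 1000], LHS − RHS is largest at x = 0, where it equals -2:
x = 0: LHS = -2·0² = 0, RHS = -0 + 2 = 2; 0 < 2 — holds
At the ends of the range:
x = -1000: LHS = -2·(-1000)² = -2000000, RHS = -(-1000) + 2 = 1002; -2000000 < 1002 — holds
x = 1000: LHS = -2·1000² = -2000000, RHS = -1000 + 2 = -998; -2000000 < -998 — holds
Hence LHS − RHS is never zero or positive, i.e. LHS < RHS throughout, so the relation holds for every integer in [-1000, 1000].

(B) x = 0: LHS = 2·0² + 3·0 - 3 = -3; -3 > 3 — FAILS

Only (B) has a counterexample.

Answer: B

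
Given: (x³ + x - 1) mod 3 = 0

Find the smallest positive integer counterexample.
Testing positive integers:
x = 1: LHS = (1³ + 1 - 1) mod 3 = 1 mod 3 = 1; 1 = 0 — FAILS  ← smallest positive counterexample

Answer: x = 1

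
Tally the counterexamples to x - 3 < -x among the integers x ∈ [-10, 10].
Counterexamples in [-10, 10]: {2, 3, 4, 5, 6, 7, 8, 9, 10}.

Counting them gives 9 values.

Answer: 9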